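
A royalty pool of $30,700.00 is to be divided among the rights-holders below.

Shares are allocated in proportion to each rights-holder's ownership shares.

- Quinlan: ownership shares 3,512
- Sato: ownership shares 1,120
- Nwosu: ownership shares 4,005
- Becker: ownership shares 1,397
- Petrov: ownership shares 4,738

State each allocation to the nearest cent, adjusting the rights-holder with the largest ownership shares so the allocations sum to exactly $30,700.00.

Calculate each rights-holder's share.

Ownership shares total: 3,512 + 1,120 + 4,005 + 1,397 + 4,738 = 14,772.
Pro-rata amounts: Quinlan 7,298.8356; Sato 2,327.6469; Nwosu 8,323.4159; Becker 2,903.3239; Petrov 9,846.7777.
After rounding (cent): Quinlan $7,298.84; Sato $2,327.65; Nwosu $8,323.42; Becker $2,903.32; Petrov $9,846.78. Sum = $30,700.01.
Difference $30,700.00 − $30,700.01 = −$0.01 applied to largest ownership shares (Petrov): Petrov becomes $9,846.77.

Quinlan: $7,298.84 | Sato: $2,327.65 | Nwosu: $8,323.42 | Becker: $2,903.32 | Petrov: $9,846.77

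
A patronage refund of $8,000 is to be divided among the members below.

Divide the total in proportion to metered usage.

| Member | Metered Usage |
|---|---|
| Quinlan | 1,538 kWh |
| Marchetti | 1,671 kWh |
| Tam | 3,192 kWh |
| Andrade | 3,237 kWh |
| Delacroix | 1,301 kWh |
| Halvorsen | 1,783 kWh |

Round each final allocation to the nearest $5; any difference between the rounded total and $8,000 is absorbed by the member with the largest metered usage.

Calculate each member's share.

Total metered usage = 12,722.
Proportional shares: Quinlan 1,538/12,722 × $8,000 = 967.14; Marchetti 1,671/12,722 × $8,000 = 1,050.78; Tam 3,192/12,722 × $8,000 = 2,007.23; Andrade 3,237/12,722 × $8,000 = 2,035.53; Delacroix 1,301/12,722 × $8,000 = 818.11; Halvorsen 1,783/12,722 × $8,000 = 1,121.21.
After rounding ($5): Quinlan $965; Marchetti $1,050; Tam $2,005; Andrade $2,035; Delacroix $820; Halvorsen $1,120. Sum = $7,995.
Difference $8,000 − $7,995 = +$5 applied to largest metered usage (Andrade): Andrade becomes $2,040.

Quinlan: $965 · Marchetti: $1,050 · Tam: $2,005 · Andrade: $2,040 · Delacroix: $820 · Halvorsen: $1,120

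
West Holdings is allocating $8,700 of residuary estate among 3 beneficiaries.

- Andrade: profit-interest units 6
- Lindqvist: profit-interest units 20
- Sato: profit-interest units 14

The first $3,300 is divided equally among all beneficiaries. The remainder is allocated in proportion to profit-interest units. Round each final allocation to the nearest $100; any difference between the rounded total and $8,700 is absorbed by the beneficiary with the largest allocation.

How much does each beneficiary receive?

Equal tier: $3,300 ÷ 3 = $1,100 apiece.
Remainder $5,400 by profit-interest units (total 40): Andrade 810.00 → $800; Lindqvist 2,700.00 → $2,700; Sato 1,890.00 → $1,900.
Totals: Andrade $1,100 + $800 = $1,900; Lindqvist $1,100 + $2,700 = $3,800; Sato $1,100 + $1,900 = $3,000.

Andrade: $1,900 | Lindqvist: $3,800 | Sato: $3,000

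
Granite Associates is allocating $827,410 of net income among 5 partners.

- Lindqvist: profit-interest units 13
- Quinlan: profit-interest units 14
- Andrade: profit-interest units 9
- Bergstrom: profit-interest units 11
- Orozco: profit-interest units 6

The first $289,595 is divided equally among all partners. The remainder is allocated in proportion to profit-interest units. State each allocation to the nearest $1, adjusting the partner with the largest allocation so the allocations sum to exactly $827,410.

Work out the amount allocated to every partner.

Equal tier: $289,595 ÷ 5 = $57,919 apiece.
Remainder $537,815 by profit-interest units (total 53): Lindqvist 131,916.89 → $131,917; Quinlan 142,064.34 → $142,064; Andrade 91,327.08 → $91,327; Bergstrom 111,621.98 → $111,622; Orozco 60,884.72 → $60,885.
Totals: Lindqvist $57,919 + $131,917 = $189,836; Quinlan $57,919 + $142,064 = $199,983; Andrade $57,919 + $91,327 = $149,246; Bergstrom $57,919 + $111,622 = $169,541; Orozco $57,919 + $60,885 = $118,804.

Lindqvist: $189,836 | Quinlan: $199,983 | Andrade: $149,246 | Bergstrom: $169,541 | Orozco: $118,804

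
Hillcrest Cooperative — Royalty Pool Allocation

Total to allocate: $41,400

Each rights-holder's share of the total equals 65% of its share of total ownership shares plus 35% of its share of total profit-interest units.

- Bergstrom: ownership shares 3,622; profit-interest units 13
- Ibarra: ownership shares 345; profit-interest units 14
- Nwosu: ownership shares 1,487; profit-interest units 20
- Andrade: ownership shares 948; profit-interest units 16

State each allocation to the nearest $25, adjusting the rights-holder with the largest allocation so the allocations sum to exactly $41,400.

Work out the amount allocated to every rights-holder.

Ownership shares total 6,402; profit-interest units total 63.
Blended shares (65% ownership shares + 35% profit-interest units): Bergstrom 0.4400; Ibarra 0.1128; Nwosu 0.2621; Andrade 0.1851.
Raw shares: Bergstrom 18,214.62; Ibarra 4,670.16; Nwosu 10,850.42; Andrade 7,664.80.
Rounded to nearest $25: Bergstrom $18,225; Ibarra $4,675; Nwosu $10,850; Andrade $7,675. Sum = $41,425.
Difference $41,400 − $41,425 = −$25 applied to largest allocation (Bergstrom): Bergstrom becomes $18,200.

Bergstrom: $18,200; Ibarra: $4,675; Nwosu: $10,850; Andrade: $7,675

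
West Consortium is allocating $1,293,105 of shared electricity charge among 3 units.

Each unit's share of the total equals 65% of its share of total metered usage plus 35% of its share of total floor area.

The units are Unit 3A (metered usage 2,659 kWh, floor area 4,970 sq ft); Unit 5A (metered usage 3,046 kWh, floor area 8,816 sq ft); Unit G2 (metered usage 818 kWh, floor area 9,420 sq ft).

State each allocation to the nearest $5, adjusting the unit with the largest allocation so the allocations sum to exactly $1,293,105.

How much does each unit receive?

Unit 3A: $439,555 · Unit 5A: $564,430 · Unit G2: $289,120

Metered usage total 6,523; floor area total 23,206.
Composite weights (65% metered usage + 35% floor area): Unit 3A 0.3399; Unit 5A 0.4365; Unit G2 0.2236.
Unrounded shares: Unit 3A 439,554.20; Unit 5A 564,429.47; Unit G2 289,121.34.
After rounding ($5): Unit 3A $439,555; Unit 5A $564,430; Unit G2 $289,120. Sum = $1,293,105.
No rounding difference to absorb.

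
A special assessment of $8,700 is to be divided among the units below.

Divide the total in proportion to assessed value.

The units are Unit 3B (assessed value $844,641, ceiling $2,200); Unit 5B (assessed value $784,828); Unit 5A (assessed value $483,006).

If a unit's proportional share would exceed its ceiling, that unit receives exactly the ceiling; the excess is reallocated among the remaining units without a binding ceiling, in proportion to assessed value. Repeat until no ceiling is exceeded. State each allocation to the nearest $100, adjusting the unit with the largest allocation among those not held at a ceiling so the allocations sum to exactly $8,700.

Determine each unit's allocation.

Unit 3B: $2,200 · Unit 5B: $4,000 · Unit 5A: $2,500

Combined assessed value = 2,112,475.
Unconstrained shares: Unit 3B 3,478.56; Unit 5B 3,232.23; Unit 5A 1,989.21.
Held at cap: Unit 3B ($2,200); remaining pool $6,500 reallocated over remaining assessed value 1,267,834.
Remaining shares: Unit 5B 4,023.70 → $4,000; Unit 5A 2,476.30 → $2,500.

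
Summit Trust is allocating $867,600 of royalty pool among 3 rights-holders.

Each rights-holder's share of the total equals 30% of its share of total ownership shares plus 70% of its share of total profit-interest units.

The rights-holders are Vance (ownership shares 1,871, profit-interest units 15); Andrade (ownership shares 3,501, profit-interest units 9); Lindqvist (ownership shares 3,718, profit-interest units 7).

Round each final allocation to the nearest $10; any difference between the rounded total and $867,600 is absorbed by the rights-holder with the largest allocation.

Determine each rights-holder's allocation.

Vance: $347,430; Andrade: $276,570; Lindqvist: $243,600

Totals — ownership shares 9,090, profit-interest units 31.
Composite weights (30% ownership shares + 70% profit-interest units): Vance 0.4005; Andrade 0.3188; Lindqvist 0.2808.
Proportional shares: Vance 347,438.10; Andrade 276,565.17; Lindqvist 243,596.73.
At nearest $10: Vance $347,440; Andrade $276,570; Lindqvist $243,600. Sum = $867,610.
Difference $867,600 − $867,610 = −$10 applied to largest allocation (Vance): Vance becomes $347,430.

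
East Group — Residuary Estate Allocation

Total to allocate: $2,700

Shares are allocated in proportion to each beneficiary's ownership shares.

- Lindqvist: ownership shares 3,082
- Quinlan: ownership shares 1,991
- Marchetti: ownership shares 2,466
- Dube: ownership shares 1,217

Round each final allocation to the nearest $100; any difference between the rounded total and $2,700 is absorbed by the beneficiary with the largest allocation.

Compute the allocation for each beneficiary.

Sum of ownership shares: 8,756.
Raw shares: Lindqvist 3,082/8,756 × $2,700 = 950.37; Quinlan 1,991/8,756 × $2,700 = 613.94; Marchetti 2,466/8,756 × $2,700 = 760.42; Dube 1,217/8,756 × $2,700 = 375.27.
Rounded to nearest $100: Lindqvist $1,000; Quinlan $600; Marchetti $800; Dube $400. Sum = $2,800.
Difference $2,700 − $2,800 = −$100 applied to largest allocation (Lindqvist): Lindqvist becomes $900.

Lindqvist: $900; Quinlan: $600; Marchetti: $800; Dube: $400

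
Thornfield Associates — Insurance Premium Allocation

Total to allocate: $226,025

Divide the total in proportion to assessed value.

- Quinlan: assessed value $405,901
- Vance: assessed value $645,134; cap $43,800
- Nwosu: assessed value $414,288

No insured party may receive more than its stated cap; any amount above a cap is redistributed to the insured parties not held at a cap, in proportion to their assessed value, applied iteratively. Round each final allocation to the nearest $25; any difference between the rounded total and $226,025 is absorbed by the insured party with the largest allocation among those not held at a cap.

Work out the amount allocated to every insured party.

Quinlan: $90,175 · Vance: $43,800 · Nwosu: $92,050

Combined assessed value = 1,465,323.
Pro-rata shares before constraints: Quinlan 62,609.93; Vance 99,511.45; Nwosu 63,903.62.
Capped: Vance ($43,800); remaining pool $182,225 reallocated over remaining assessed value 820,189.
Remaining shares: Quinlan 90,180.81 → $90,175; Nwosu 92,044.19 → $92,050.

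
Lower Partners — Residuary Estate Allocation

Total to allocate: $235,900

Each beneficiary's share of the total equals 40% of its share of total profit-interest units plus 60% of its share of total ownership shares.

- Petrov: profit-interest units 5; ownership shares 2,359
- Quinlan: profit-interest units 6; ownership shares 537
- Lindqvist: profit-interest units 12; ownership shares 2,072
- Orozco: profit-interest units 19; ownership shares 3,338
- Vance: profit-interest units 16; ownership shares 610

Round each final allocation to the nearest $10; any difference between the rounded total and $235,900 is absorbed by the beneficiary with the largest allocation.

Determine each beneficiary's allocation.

Profit-interest units total 58; ownership shares total 8,916.
Composite weights (40% profit-interest units + 60% ownership shares): Petrov 0.1932; Quinlan 0.0775; Lindqvist 0.2222; Orozco 0.3557; Vance 0.1514.
Unrounded shares: Petrov 45,583.21; Quinlan 18,286.16; Lindqvist 52,415.41; Orozco 83,901.22; Vance 35,713.99.
After rounding ($10): Petrov $45,580; Quinlan $18,290; Lindqvist $52,420; Orozco $83,900; Vance $35,710. Sum = $235,900.
No rounding difference to absorb.

Petrov: $45,580 · Quinlan: $18,290 · Lindqvist: $52,420 · Orozco: $83,900 · Vance: $35,710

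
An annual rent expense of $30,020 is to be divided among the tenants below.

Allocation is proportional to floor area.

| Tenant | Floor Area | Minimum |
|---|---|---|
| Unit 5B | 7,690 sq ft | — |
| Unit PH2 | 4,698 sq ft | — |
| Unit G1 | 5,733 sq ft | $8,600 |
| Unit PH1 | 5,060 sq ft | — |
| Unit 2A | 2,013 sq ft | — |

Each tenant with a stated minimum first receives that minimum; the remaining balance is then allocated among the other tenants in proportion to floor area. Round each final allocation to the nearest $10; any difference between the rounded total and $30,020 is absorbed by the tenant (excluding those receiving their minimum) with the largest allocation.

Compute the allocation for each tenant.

Unit 5B: $8,460 | Unit PH2: $5,170 | Unit G1: $8,600 | Unit PH1: $5,570 | Unit 2A: $2,220

Guaranteed amounts: Unit G1 $8,600. Balance $21,420.
Balance split over remaining floor area 19,461: Unit 5B 8,464.10 → $8,460; Unit PH2 5,170.91 → $5,170; Unit PH1 5,569.35 → $5,570; Unit 2A 2,215.63 → $2,220.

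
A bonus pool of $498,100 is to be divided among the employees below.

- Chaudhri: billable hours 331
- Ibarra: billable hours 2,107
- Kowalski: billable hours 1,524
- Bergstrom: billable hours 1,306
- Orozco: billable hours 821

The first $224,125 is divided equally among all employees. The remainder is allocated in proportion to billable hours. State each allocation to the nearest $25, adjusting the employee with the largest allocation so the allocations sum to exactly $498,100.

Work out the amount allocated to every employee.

Chaudhri: $59,725 | Ibarra: $139,600 | Kowalski: $113,400 | Bergstrom: $103,600 | Orozco: $81,775

Equal tier: $224,125 ÷ 5 = $44,825 apiece.
Remainder $273,975 by billable hours (total 6,089): Chaudhri 14,893.37 → $14,900; Ibarra 94,804.62 → $94,800; Kowalski 68,572.49 → $68,575; Bergstrom 58,763.57 → $58,775; Orozco 36,940.96 → $36,950.
Rounding difference −$25 on remainder applied to Ibarra.
Totals: Chaudhri $44,825 + $14,900 = $59,725; Ibarra $44,825 + $94,775 = $139,600; Kowalski $44,825 + $68,575 = $113,400; Bergstrom $44,825 + $58,775 = $103,600; Orozco $44,825 + $36,950 = $81,775.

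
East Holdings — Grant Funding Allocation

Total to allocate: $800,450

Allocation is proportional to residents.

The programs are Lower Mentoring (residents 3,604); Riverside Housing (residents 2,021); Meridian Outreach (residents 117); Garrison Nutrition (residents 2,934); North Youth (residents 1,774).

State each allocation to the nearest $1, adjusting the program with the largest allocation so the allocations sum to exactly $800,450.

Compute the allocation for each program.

Lower Mentoring: $276,059 · Riverside Housing: $154,805 · Meridian Outreach: $8,962 · Garrison Nutrition: $224,739 · North Youth: $135,885

Combined residents = 10,450.
Raw shares: Lower Mentoring 3,604/10,450 × $800,450 = 276,059.502; Riverside Housing 2,021/10,450 × $800,450 = 154,804.73; Meridian Outreach 117/10,450 × $800,450 = 8,961.98; Garrison Nutrition 2,934/10,450 × $800,450 = 224,738.78; North Youth 1,774/10,450 × $800,450 = 135,885.00.
After rounding ($1): Lower Mentoring $276,060; Riverside Housing $154,805; Meridian Outreach $8,962; Garrison Nutrition $224,739; North Youth $135,885. Sum = $800,451.
Difference $800,450 − $800,451 = −$1 applied to largest allocation (Lower Mentoring): Lower Mentoring becomes $276,059.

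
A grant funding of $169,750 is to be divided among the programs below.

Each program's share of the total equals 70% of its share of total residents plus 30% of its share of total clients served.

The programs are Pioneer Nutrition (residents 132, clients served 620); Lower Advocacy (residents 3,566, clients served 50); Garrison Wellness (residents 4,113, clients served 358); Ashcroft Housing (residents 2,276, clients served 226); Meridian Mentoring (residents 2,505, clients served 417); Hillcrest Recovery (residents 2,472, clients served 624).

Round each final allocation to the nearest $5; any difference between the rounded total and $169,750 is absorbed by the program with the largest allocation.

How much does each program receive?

Residents total 15,064; clients served total 2,295.
Composite weights (70% residents + 30% clients served): Pioneer Nutrition 0.0872; Lower Advocacy 0.1722; Garrison Wellness 0.2379; Ashcroft Housing 0.1353; Meridian Mentoring 0.1709; Hillcrest Recovery 0.1964.
Pro-rata amounts: Pioneer Nutrition 14,798.73; Lower Advocacy 29,238.12; Garrison Wellness 40,387.25; Ashcroft Housing 22,967.95; Meridian Mentoring 29,012.51; Hillcrest Recovery 33,345.44.
After rounding ($5): Pioneer Nutrition $14,800; Lower Advocacy $29,240; Garrison Wellness $40,385; Ashcroft Housing $22,970; Meridian Mentoring $29,015; Hillcrest Recovery $33,345. Sum = $169,755.
Difference $169,750 − $169,755 = −$5 applied to largest allocation (Garrison Wellness): Garrison Wellness becomes $40,380.

Pioneer Nutrition: $14,800 · Lower Advocacy: $29,240 · Garrison Wellness: $40,380 · Ashcroft Housing: $22,970 · Meridian Mentoring: $29,015 · Hillcrest Recovery: $33,345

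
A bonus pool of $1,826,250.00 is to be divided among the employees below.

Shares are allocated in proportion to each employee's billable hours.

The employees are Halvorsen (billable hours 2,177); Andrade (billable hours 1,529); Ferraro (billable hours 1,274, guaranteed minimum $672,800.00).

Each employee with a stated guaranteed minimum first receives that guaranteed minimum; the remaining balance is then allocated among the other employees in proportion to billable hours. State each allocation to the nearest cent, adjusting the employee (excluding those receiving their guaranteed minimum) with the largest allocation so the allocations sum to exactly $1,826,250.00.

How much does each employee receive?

Guaranteed amounts: Ferraro $672,800.00. Balance $1,153,450.00.
Balance split over remaining billable hours 3,706: Halvorsen 677,566.2844 → $677,566.28; Andrade 475,883.7156 → $475,883.72.

Halvorsen: $677,566.28 · Andrade: $475,883.72 · Ferraro: $672,800.00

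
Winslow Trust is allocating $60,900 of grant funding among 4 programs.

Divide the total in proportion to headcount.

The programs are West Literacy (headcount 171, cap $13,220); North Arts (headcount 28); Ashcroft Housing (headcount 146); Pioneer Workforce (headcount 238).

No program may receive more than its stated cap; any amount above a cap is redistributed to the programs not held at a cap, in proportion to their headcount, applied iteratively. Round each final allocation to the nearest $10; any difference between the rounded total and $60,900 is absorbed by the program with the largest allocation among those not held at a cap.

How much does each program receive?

Headcount total: 583.
Unconstrained shares: West Literacy 17,862.61; North Arts 2,924.87; Ashcroft Housing 15,251.11; Pioneer Workforce 24,861.41.
Held at cap: West Literacy ($13,220); residual $47,680 reallocated over remaining headcount 412.
Shares after redistribution: North Arts 3,240.39 → $3,240; Ashcroft Housing 16,896.31 → $16,900; Pioneer Workforce 27,543.30 → $27,540.

West Literacy: $13,220 | North Arts: $3,240 | Ashcroft Housing: $16,900 | Pioneer Workforce: $27,540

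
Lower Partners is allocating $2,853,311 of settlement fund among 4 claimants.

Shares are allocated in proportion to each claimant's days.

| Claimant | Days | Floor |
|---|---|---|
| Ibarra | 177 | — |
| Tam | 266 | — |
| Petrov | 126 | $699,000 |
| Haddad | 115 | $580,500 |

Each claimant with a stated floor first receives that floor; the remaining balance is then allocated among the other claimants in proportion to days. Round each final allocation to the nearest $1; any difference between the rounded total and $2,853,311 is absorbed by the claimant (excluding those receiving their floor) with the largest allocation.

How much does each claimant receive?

Guaranteed amounts: Petrov $699,000; Haddad $580,500. Residual $1,573,811.
Residual split over remaining days 443: Ibarra 628,813.88 → $628,814; Tam 944,997.12 → $944,997.

Ibarra: $628,814; Tam: $944,997; Petrov: $699,000; Haddad: $580,500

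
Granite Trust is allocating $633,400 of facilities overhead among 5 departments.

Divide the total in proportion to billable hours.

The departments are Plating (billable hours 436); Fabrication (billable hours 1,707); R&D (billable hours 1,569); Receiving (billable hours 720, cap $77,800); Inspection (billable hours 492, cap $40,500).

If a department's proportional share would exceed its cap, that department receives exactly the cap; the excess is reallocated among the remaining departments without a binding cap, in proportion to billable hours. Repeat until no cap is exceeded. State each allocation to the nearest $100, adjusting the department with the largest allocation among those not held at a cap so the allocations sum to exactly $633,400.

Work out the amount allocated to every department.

Total billable hours = 4,924.
Proportional shares (ignoring caps): Plating 56,084.97; Fabrication 219,580.38; R&D 201,828.72; Receiving 92,617.38; Inspection 63,288.55.
Capped: Receiving ($77,800), Inspection ($40,500); balance $515,100 reallocated over remaining billable hours 3,712.
Redistributed shares: Plating 60,502.05 → $60,500; Fabrication 236,873.84 → $236,900; R&D 217,724.11 → $217,700.

Plating: $60,500 | Fabrication: $236,900 | R&D: $217,700 | Receiving: $77,800 | Inspection: $40,500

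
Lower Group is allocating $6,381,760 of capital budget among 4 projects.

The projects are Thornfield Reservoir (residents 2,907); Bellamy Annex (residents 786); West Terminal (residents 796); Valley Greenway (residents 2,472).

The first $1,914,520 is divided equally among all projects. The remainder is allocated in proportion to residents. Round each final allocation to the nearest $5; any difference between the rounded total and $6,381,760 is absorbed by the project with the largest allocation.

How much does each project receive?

Thornfield Reservoir: $2,344,205 · Bellamy Annex: $983,050 · West Terminal: $989,465 · Valley Greenway: $2,065,040

First tranche $1,914,520 split equally: $478,630 each.
Remainder $4,467,240 by residents (total 6,961): Thornfield Reservoir 1,865,574.87 → $1,865,575; Bellamy Annex 504,417.56 → $504,420; West Terminal 510,835.09 → $510,835; Valley Greenway 1,586,412.48 → $1,586,410.
Totals: Thornfield Reservoir $478,630 + $1,865,575 = $2,344,205; Bellamy Annex $478,630 + $504,420 = $983,050; West Terminal $478,630 + $510,835 = $989,465; Valley Greenway $478,630 + $1,586,410 = $2,065,040.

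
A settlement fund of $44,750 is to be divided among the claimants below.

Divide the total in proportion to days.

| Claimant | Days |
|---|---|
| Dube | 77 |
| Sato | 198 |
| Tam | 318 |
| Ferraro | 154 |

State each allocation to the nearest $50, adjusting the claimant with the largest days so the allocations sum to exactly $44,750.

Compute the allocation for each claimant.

Sum of days: 77 + 198 + 318 + 154 = 747.
Unrounded shares: Dube 4,612.78; Sato 11,861.45; Tam 19,050.20; Ferraro 9,225.57.
Rounded to nearest $50: Dube $4,600; Sato $11,850; Tam $19,050; Ferraro $9,250. Sum = $44,750.
Rounded total matches; no reconciliation needed.

Dube: $4,600 | Sato: $11,850 | Tam: $19,050 | Ferraro: $9,250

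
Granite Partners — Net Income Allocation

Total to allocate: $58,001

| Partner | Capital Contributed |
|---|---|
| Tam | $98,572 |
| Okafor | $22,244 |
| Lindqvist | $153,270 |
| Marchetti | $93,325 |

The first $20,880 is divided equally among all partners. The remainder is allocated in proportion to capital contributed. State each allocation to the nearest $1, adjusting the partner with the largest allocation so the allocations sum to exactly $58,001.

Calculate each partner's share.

Tam: $15,179 | Okafor: $7,467 | Lindqvist: $20,706 | Marchetti: $14,649

$20,880 shared equally gives $5,220 per partner.
Remainder $37,121 by capital contributed (total 367,411): Tam 9,959.12 → $9,959; Okafor 2,247.40 → $2,247; Lindqvist 15,485.48 → $15,485; Marchetti 9,429.00 → $9,429.
Rounding difference +$1 on remainder applied to Lindqvist.
Totals: Tam $5,220 + $9,959 = $15,179; Okafor $5,220 + $2,247 = $7,467; Lindqvist $5,220 + $15,486 = $20,706; Marchetti $5,220 + $9,429 = $14,649.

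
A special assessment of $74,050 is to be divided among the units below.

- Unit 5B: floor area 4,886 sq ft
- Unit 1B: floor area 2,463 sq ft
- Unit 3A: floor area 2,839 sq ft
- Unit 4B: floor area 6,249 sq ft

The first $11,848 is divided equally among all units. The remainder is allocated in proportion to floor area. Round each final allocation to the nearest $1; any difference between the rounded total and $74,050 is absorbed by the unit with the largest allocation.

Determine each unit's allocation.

Unit 5B: $21,452 | Unit 1B: $12,283 | Unit 3A: $13,706 | Unit 4B: $26,609

First tranche $11,848 split equally: $2,962 each.
Remainder $62,202 by floor area (total 16,437): Unit 5B 18,489.93 → $18,490; Unit 1B 9,320.65 → $9,321; Unit 3A 10,743.53 → $10,744; Unit 4B 23,647.89 → $23,648.
Rounding difference −$1 on remainder applied to Unit 4B.
Totals: Unit 5B $2,962 + $18,490 = $21,452; Unit 1B $2,962 + $9,321 = $12,283; Unit 3A $2,962 + $10,744 = $13,706; Unit 4B $2,962 + $23,647 = $26,609.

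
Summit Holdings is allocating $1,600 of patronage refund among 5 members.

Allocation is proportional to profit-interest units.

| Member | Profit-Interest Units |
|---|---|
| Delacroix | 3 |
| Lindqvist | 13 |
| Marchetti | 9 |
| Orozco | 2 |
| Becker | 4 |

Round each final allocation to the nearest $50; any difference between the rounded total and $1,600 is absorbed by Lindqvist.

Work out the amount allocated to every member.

Delacroix: $150 · Lindqvist: $700 · Marchetti: $450 · Orozco: $100 · Becker: $200

Profit-interest units total: 31.
Raw shares: Delacroix 3/31 × $1,600 = 154.84; Lindqvist 13/31 × $1,600 = 670.97; Marchetti 9/31 × $1,600 = 464.52; Orozco 2/31 × $1,600 = 103.23; Becker 4/31 × $1,600 = 206.45.
Rounded to nearest $50: Delacroix $150; Lindqvist $650; Marchetti $450; Orozco $100; Becker $200. Sum = $1,550.
Difference $1,600 − $1,550 = +$50 applied to Lindqvist: Lindqvist becomes $700.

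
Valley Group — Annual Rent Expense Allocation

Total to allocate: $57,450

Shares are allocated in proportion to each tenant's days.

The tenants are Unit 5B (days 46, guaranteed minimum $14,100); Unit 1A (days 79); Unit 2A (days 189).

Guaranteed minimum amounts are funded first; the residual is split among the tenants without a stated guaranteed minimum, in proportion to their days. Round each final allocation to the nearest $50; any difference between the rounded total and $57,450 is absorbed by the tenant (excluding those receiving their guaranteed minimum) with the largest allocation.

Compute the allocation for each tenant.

Guaranteed amounts: Unit 5B $14,100. Balance $43,350.
Balance split over remaining days 268: Unit 1A 12,778.54 → $12,800; Unit 2A 30,571.46 → $30,550.

Unit 5B: $14,100 | Unit 1A: $12,800 | Unit 2A: $30,550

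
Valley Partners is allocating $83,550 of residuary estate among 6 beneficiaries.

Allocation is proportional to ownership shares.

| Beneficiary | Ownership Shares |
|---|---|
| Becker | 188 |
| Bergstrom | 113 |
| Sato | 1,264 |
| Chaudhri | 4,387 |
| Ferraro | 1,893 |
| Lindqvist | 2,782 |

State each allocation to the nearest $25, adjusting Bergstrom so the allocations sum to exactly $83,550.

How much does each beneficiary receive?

Becker: $1,475 · Bergstrom: $875 · Sato: $9,950 · Chaudhri: $34,500 · Ferraro: $14,875 · Lindqvist: $21,875

Sum of ownership shares: 10,627.
Raw shares: Becker 188/10,627 × $83,550 = 1,478.07; Bergstrom 113/10,627 × $83,550 = 888.41; Sato 1,264/10,627 × $83,550 = 9,937.63; Chaudhri 4,387/10,627 × $83,550 = 34,490.81; Ferraro 1,893/10,627 × $83,550 = 14,882.86; Lindqvist 2,782/10,627 × $83,550 = 21,872.22.
After rounding ($25): Becker $1,475; Bergstrom $900; Sato $9,950; Chaudhri $34,500; Ferraro $14,875; Lindqvist $21,875. Sum = $83,575.
Difference $83,550 − $83,575 = −$25 applied to Bergstrom: Bergstrom becomes $875.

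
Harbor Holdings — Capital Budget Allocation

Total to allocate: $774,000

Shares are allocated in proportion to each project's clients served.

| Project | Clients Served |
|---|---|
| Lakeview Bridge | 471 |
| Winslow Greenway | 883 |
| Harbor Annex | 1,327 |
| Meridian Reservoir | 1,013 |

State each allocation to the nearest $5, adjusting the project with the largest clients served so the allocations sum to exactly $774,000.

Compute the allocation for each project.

Lakeview Bridge: $98,690; Winslow Greenway: $185,015; Harbor Annex: $278,040; Meridian Reservoir: $212,255

Combined clients served = 471 + 883 + 1,327 + 1,013 = 3,694.
Proportional shares: Lakeview Bridge 98,688.14; Winslow Greenway 185,014.08; Harbor Annex 278,044.94; Meridian Reservoir 212,252.84.
After rounding ($5): Lakeview Bridge $98,690; Winslow Greenway $185,015; Harbor Annex $278,045; Meridian Reservoir $212,255. Sum = $774,005.
Difference $774,000 − $774,005 = −$5 applied to largest clients served (Harbor Annex): Harbor Annex becomes $278,040.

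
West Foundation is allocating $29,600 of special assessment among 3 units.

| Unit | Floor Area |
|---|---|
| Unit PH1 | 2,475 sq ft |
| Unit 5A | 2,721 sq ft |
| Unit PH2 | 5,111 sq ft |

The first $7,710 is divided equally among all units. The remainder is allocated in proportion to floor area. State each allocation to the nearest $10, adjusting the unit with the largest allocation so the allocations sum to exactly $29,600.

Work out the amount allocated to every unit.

Equal tier: $7,710 ÷ 3 = $2,570 apiece.
Remainder $21,890 by floor area (total 10,307): Unit PH1 5,256.40 → $5,260; Unit 5A 5,778.86 → $5,780; Unit PH2 10,854.74 → $10,850.
Totals: Unit PH1 $2,570 + $5,260 = $7,830; Unit 5A $2,570 + $5,780 = $8,350; Unit PH2 $2,570 + $10,850 = $13,420.

Unit PH1: $7,830 | Unit 5A: $8,350 | Unit PH2: $13,420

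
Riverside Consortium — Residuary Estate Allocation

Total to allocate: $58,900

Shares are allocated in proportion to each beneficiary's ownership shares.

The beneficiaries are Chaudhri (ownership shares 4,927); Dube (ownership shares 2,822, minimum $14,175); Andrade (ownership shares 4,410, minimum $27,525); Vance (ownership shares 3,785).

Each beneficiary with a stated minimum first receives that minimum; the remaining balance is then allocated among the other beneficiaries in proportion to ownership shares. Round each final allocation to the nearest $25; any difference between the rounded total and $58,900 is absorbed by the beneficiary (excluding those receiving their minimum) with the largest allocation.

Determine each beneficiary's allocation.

Minimums first: Dube $14,175; Andrade $27,525. Residual $17,200.
Residual split over remaining ownership shares 8,712: Chaudhri 9,727.32 → $9,725; Vance 7,472.68 → $7,475.

Chaudhri: $9,725 | Dube: $14,175 | Andrade: $27,525 | Vance: $7,475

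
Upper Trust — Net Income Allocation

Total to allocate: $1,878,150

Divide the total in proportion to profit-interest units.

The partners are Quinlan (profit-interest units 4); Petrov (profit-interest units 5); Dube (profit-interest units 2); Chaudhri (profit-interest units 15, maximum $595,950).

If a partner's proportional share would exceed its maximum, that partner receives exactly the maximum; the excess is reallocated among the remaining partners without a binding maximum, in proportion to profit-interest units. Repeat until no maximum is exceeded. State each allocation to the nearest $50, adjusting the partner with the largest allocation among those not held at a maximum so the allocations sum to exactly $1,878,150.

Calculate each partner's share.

Quinlan: $466,250 · Petrov: $582,800 · Dube: $233,150 · Chaudhri: $595,950

Combined profit-interest units = 26.
Pro-rata shares before constraints: Quinlan 288,946.15; Petrov 361,182.69; Dube 144,473.08; Chaudhri 1,083,548.08.
Capped: Chaudhri ($595,950); residual $1,282,200 reallocated over remaining profit-interest units 11.
Redistributed shares: Quinlan 466,254.55 → $466,250; Petrov 582,818.18 → $582,800; Dube 233,127.27 → $233,150.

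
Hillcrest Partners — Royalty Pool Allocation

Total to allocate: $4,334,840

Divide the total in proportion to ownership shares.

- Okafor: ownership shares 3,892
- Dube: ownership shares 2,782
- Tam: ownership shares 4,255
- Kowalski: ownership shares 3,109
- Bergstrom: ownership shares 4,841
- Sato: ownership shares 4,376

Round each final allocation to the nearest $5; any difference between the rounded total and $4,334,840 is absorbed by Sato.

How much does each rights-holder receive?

Combined ownership shares = 23,255.
Unrounded shares: Okafor 3,892/23,255 × $4,334,840 = 725,486.88; Dube 2,782/23,255 × $4,334,840 = 518,577.72; Tam 4,255/23,255 × $4,334,840 = 793,151.76; Kowalski 3,109/23,255 × $4,334,840 = 579,532.04; Bergstrom 4,841/23,255 × $4,334,840 = 902,384.88; Sato 4,376/23,255 × $4,334,840 = 815,706.72.
Rounded to nearest $5: Okafor $725,485; Dube $518,580; Tam $793,150; Kowalski $579,530; Bergstrom $902,385; Sato $815,705. Sum = $4,334,835.
Difference $4,334,840 − $4,334,835 = +$5 applied to Sato: Sato becomes $815,710.

Okafor: $725,485; Dube: $518,580; Tam: $793,150; Kowalski: $579,530; Bergstrom: $902,385; Sato: $815,710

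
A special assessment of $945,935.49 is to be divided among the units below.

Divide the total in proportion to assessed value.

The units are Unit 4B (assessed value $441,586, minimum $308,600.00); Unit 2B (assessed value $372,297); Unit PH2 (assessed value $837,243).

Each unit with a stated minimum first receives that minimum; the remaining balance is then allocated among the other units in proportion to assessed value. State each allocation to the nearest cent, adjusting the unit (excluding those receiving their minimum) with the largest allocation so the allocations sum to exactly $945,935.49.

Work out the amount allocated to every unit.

Fund the minimums — Unit 4B $308,600.00. Residual $637,335.49.
Residual split over remaining assessed value 1,209,540: Unit 2B 196,172.1737 → $196,172.17; Unit PH2 441,163.3163 → $441,163.32.

Unit 4B: $308,600.00; Unit 2B: $196,172.17; Unit PH2: $441,163.32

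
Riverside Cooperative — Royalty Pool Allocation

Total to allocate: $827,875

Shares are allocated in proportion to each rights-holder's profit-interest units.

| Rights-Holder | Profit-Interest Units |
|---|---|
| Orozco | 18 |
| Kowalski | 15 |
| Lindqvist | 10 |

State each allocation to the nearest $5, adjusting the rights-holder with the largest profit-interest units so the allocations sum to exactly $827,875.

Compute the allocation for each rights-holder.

Combined profit-interest units = 18 + 15 + 10 = 43.
Unrounded shares: Orozco 346,552.33; Kowalski 288,793.60; Lindqvist 192,529.07.
After rounding ($5): Orozco $346,550; Kowalski $288,795; Lindqvist $192,530. Sum = $827,875.
Sum already equals the total — no adjustment.

Orozco: $346,550 · Kowalski: $288,795 · Lindqvist: $192,530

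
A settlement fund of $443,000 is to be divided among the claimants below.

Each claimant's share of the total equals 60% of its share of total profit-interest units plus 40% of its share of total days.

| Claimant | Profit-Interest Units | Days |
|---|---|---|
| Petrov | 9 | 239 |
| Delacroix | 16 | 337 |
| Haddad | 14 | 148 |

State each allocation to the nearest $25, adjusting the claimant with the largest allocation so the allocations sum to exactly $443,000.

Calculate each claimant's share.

Petrov: $119,825; Delacroix: $191,525; Haddad: $131,650

Totals — profit-interest units 39, days 724.
Composite weights (60% profit-interest units + 40% days): Petrov 0.2705; Delacroix 0.4323; Haddad 0.2972.
Proportional shares: Petrov 119,834.04; Delacroix 191,527.37; Haddad 131,638.59.
At nearest $25: Petrov $119,825; Delacroix $191,525; Haddad $131,650. Sum = $443,000.
Rounded total matches; no reconciliation needed.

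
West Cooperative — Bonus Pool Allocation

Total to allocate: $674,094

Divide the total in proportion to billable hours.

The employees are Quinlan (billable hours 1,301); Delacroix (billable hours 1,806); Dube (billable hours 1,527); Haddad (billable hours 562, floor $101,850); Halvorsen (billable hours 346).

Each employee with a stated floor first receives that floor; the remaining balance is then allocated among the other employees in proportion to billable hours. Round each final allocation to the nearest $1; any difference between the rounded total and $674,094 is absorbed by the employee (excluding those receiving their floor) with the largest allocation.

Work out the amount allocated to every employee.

Guaranteed amounts: Haddad $101,850. Remaining pool $572,244.
Remaining pool split over remaining billable hours 4,980: Quinlan 149,495.87 → $149,496; Delacroix 207,524.63 → $207,525; Dube 175,465.18 → $175,465; Halvorsen 39,758.32 → $39,758.

Quinlan: $149,496 | Delacroix: $207,525 | Dube: $175,465 | Haddad: $101,850 | Halvorsen: $39,758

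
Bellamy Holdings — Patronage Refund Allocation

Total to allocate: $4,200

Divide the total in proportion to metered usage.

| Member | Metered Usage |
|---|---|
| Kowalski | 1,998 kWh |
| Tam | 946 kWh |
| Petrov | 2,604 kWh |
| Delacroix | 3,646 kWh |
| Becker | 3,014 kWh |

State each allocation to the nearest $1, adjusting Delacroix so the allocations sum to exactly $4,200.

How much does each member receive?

Total metered usage = 12,208.
Raw shares: Kowalski 1,998/12,208 × $4,200 = 687.39; Tam 946/12,208 × $4,200 = 325.46; Petrov 2,604/12,208 × $4,200 = 895.87; Delacroix 3,646/12,208 × $4,200 = 1,254.36; Becker 3,014/12,208 × $4,200 = 1,036.93.
Rounded to nearest $1: Kowalski $687; Tam $325; Petrov $896; Delacroix $1,254; Becker $1,037. Sum = $4,199.
Difference $4,200 − $4,199 = +$1 applied to Delacroix: Delacroix becomes $1,255.

Kowalski: $687 · Tam: $325 · Petrov: $896 · Delacroix: $1,255 · Becker: $1,037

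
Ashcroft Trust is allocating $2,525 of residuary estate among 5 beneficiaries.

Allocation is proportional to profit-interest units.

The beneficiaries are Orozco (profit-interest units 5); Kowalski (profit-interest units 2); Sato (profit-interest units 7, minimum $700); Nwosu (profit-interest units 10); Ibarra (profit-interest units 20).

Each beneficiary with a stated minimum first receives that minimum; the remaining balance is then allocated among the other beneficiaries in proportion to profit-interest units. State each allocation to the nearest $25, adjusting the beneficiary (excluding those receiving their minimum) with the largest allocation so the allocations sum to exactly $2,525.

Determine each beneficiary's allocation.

Guaranteed amounts: Sato $700. Residual $1,825.
Residual split over remaining profit-interest units 37: Orozco 246.62 → $250; Kowalski 98.65 → $100; Nwosu 493.24 → $500; Ibarra 986.49 → $975.

Orozco: $250 · Kowalski: $100 · Sato: $700 · Nwosu: $500 · Ibarra: $975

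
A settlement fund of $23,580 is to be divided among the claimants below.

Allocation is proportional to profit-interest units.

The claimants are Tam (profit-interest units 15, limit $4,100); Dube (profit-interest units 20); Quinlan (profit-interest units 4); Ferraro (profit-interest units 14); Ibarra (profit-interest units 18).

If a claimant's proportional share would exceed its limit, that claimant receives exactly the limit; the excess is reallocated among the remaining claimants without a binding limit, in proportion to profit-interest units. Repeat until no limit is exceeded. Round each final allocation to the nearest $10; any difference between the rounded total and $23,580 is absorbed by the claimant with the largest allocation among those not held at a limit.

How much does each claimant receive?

Profit-interest units total: 71.
Unconstrained shares: Tam 4,981.69; Dube 6,642.25; Quinlan 1,328.45; Ferraro 4,649.58; Ibarra 5,978.03.
Held at cap: Tam ($4,100); residual $19,480 reallocated over remaining profit-interest units 56.
Shares after redistribution: Dube 6,957.14 → $6,960; Quinlan 1,391.43 → $1,390; Ferraro 4,870.00 → $4,870; Ibarra 6,261.43 → $6,260.

Tam: $4,100 | Dube: $6,960 | Quinlan: $1,390 | Ferraro: $4,870 | Ibarra: $6,260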